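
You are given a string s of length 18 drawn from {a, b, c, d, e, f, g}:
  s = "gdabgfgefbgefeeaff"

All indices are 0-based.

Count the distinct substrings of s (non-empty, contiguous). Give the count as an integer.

155

sorted suffixes:
  #0 SA[0]=2  'abgfgefbgefeeaff'
  #1 SA[1]=15  'aff'
  #2 SA[2]=9  'bgefeeaff'
  #3 SA[3]=3  'bgfgefbgefeeaff'
  #4 SA[4]=1  'dabgfgefbgefeeaff'
  #5 SA[5]=14  'eaff'
  #6 SA[6]=13  'eeaff'
  #7 SA[7]=7  'efbgefeeaff'
  #8 SA[8]=11  'efeeaff'
  #9 SA[9]=17  'f'
  #10 SA[10]=8  'fbgefeeaff'
  #11 SA[11]=12  'feeaff'
  #12 SA[12]=16  'ff'
  #13 SA[13]=5  'fgefbgefeeaff'
  #14 SA[14]=0  'gdabgfgefbgefeeaff'
  #15 SA[15]=6  'gefbgefeeaff'
  #16 SA[16]=10  'gefeeaff'
  #17 SA[17]=4  'gfgefbgefeeaff'

SA = [2, 15, 9, 3, 1, 14, 13, 7, 11, 17, 8, 12, 16, 5, 0, 6, 10, 4]
i: (SA[i-1],SA[i]) lcp shared
  1: (2,15) 1 'a'
  2: (15,9) 0 ''
  3: (9,3) 2 'bg'
  4: (3,1) 0 ''
  5: (1,14) 0 ''
  6: (14,13) 1 'e'
  7: (13,7) 1 'e'
  8: (7,11) 2 'ef'
  9: (11,17) 0 ''
  10: (17,8) 1 'f'
  11: (8,12) 1 'f'
  12: (12,16) 1 'f'
  13: (16,5) 1 'f'
  14: (5,0) 0 ''
  15: (0,6) 1 'g'
  16: (6,10) 3 'gef'
  17: (10,4) 1 'g'

n(n+1)/2 = 18·19/2 = 171
Σ LCP = 0 + 1 + 0 + 2 + 0 + 0 + 1 + 1 + 2 + 0 + 1 + 1 + 1 + 1 + 0 + 1 + 3 + 1 = 16
distinct = 171 − 16 = 155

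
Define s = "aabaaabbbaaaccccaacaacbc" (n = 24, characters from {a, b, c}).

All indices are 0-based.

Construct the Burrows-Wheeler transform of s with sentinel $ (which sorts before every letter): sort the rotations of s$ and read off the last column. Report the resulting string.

rank  rotation                   last
    0  $aabaaabbbaaaccccaacaacbc  c
    1  aaabbbaaaccccaacaacbc$aab  b
    2  aaaccccaacaacbc$aabaaabbb  b
    3  aabaaabbbaaaccccaacaacbc$  $
    4  aabbbaaaccccaacaacbc$aaba  a
    5  aacaacbc$aabaaabbbaaacccc  c
    6  aacbc$aabaaabbbaaaccccaac  c
    7  aaccccaacaacbc$aabaaabbba  a
    8  abaaabbbaaaccccaacaacbc$a  a
    9  abbbaaaccccaacaacbc$aabaa  a
   10  acaacbc$aabaaabbbaaacccca  a
   11  acbc$aabaaabbbaaaccccaaca  a
   12  accccaacaacbc$aabaaabbbaa  a
   13  baaabbbaaaccccaacaacbc$aa  a
   14  baaaccccaacaacbc$aabaaabb  b
   15  bbaaaccccaacaacbc$aabaaab  b
   16  bbbaaaccccaacaacbc$aabaaa  a
   17  bc$aabaaabbbaaaccccaacaac  c
   18  c$aabaaabbbaaaccccaacaacb  b
   19  caacaacbc$aabaaabbbaaaccc  c
   20  caacbc$aabaaabbbaaaccccaa  a
   21  cbc$aabaaabbbaaaccccaacaa  a
   22  ccaacaacbc$aabaaabbbaaacc  c
   23  cccaacaacbc$aabaaabbbaaac  c
   24  ccccaacaacbc$aabaaabbbaaa  a

cbb$accaaaaaaabbacbcaacca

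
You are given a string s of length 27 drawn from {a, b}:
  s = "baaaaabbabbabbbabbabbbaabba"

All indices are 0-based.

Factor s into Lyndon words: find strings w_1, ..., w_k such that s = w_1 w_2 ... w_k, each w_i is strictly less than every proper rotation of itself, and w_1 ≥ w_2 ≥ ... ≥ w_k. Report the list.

["b", "aaaaabbabbabbbabbabbbaabb", "a"]

emit factor 1: 'b' (i=0, period=1)
emit factor 2: 'aaaaabbabbabbbabbabbbaabb' (i=1, period=25)
emit factor 3: 'a' (i=26, period=1)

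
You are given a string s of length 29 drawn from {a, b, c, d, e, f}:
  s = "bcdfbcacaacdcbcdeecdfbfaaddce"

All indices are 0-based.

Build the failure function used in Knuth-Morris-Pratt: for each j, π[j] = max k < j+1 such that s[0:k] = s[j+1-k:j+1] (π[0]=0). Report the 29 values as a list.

π[0] = 0
j=1 s[j]='c': π[1]=0 (border '')
j=2 s[j]='d': π[2]=0 (border '')
j=3 s[j]='f': π[3]=0 (border '')
j=4 s[j]='b': π[4]=1 (border 'b')
j=5 s[j]='c': π[5]=2 (border 'bc')
j=6 s[j]='a': k: 2→0; π[6]=0 (border '')
j=7 s[j]='c': π[7]=0 (border '')
j=8 s[j]='a': π[8]=0 (border '')
j=9 s[j]='a': π[9]=0 (border '')
j=10 s[j]='c': π[10]=0 (border '')
j=11 s[j]='d': π[11]=0 (border '')
j=12 s[j]='c': π[12]=0 (border '')
j=13 s[j]='b': π[13]=1 (border 'b')
j=14 s[j]='c': π[14]=2 (border 'bc')
j=15 s[j]='d': π[15]=3 (border 'bcd')
j=16 s[j]='e': k: 3→0; π[16]=0 (border '')
j=17 s[j]='e': π[17]=0 (border '')
j=18 s[j]='c': π[18]=0 (border '')
j=19 s[j]='d': π[19]=0 (border '')
j=20 s[j]='f': π[20]=0 (border '')
j=21 s[j]='b': π[21]=1 (border 'b')
j=22 s[j]='f': k: 1→0; π[22]=0 (border '')
j=23 s[j]='a': π[23]=0 (border '')
j=24 s[j]='a': π[24]=0 (border '')
j=25 s[j]='d': π[25]=0 (border '')
j=26 s[j]='d': π[26]=0 (border '')
j=27 s[j]='c': π[27]=0 (border '')
j=28 s[j]='e': π[28]=0 (border '')

[0, 0, 0, 0, 1, 2, 0, 0, 0, 0, 0, 0, 0, 1, 2, 3, 0, 0, 0, 0, 0, 1, 0, 0, 0, 0, 0, 0, 0]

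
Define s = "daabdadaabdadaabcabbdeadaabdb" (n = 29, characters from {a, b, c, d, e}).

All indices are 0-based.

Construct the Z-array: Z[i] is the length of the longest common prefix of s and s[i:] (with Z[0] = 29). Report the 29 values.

[29, 0, 0, 0, 2, 0, 10, 0, 0, 0, 2, 0, 4, 0, 0, 0, 0, 0, 0, 0, 1, 0, 0, 5, 0, 0, 0, 1, 0]

Z[0]=29
i=1: i≥r, start 0; Z[1]=0
i=2: i≥r, start 0; Z[2]=0
i=3: i≥r, start 0; Z[3]=0
i=4: i≥r, start 0; Z[4]=2 extend→box=[4,6)
i=5: min(r-i=1, Z[1]=0)=0; Z[5]=0
i=6: i≥r, start 0; Z[6]=10 extend→box=[6,16)
i=7: min(r-i=9, Z[1]=0)=0; Z[7]=0
i=8: min(r-i=8, Z[2]=0)=0; Z[8]=0
i=9: min(r-i=7, Z[3]=0)=0; Z[9]=0
i=10: min(r-i=6, Z[4]=2)=2; Z[10]=2
i=11: min(r-i=5, Z[5]=0)=0; Z[11]=0
i=12: min(r-i=4, Z[6]=10)=4; Z[12]=4
i=13: min(r-i=3, Z[7]=0)=0; Z[13]=0
i=14: min(r-i=2, Z[8]=0)=0; Z[14]=0
i=15: min(r-i=1, Z[9]=0)=0; Z[15]=0
i=16: i≥r, start 0; Z[16]=0
i=17: i≥r, start 0; Z[17]=0
i=18: i≥r, start 0; Z[18]=0
i=19: i≥r, start 0; Z[19]=0
i=20: i≥r, start 0; Z[20]=1 extend→box=[20,21)
i=21: i≥r, start 0; Z[21]=0
i=22: i≥r, start 0; Z[22]=0
i=23: i≥r, start 0; Z[23]=5 extend→box=[23,28)
i=24: min(r-i=4, Z[1]=0)=0; Z[24]=0
i=25: min(r-i=3, Z[2]=0)=0; Z[25]=0
i=26: min(r-i=2, Z[3]=0)=0; Z[26]=0
i=27: min(r-i=1, Z[4]=2)=1; Z[27]=1
i=28: i≥r, start 0; Z[28]=0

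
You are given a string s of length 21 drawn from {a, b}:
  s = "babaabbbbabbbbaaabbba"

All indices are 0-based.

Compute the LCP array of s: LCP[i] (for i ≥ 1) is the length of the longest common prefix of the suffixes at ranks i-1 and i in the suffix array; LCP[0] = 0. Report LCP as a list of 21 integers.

sorted suffixes:
  #0 SA[0]=20  'a'
  #1 SA[1]=14  'aaabbba'
  #2 SA[2]=15  'aabbba'
  #3 SA[3]=3  'aabbbbabbbbaaabbba'
  #4 SA[4]=1  'abaabbbbabbbbaaabbba'
  #5 SA[5]=16  'abbba'
  #6 SA[6]=9  'abbbbaaabbba'
  #7 SA[7]=4  'abbbbabbbbaaabbba'
  #8 SA[8]=19  'ba'
  #9 SA[9]=13  'baaabbba'
  #10 SA[10]=2  'baabbbbabbbbaaabbba'
  #11 SA[11]=0  'babaabbbbabbbbaaabbba'
  #12 SA[12]=8  'babbbbaaabbba'
  #13 SA[13]=18  'bba'
  #14 SA[14]=12  'bbaaabbba'
  #15 SA[15]=7  'bbabbbbaaabbba'
  #16 SA[16]=17  'bbba'
  #17 SA[17]=11  'bbbaaabbba'
  #18 SA[18]=6  'bbbabbbbaaabbba'
  #19 SA[19]=10  'bbbbaaabbba'
  #20 SA[20]=5  'bbbbabbbbaaabbba'

SA = [20, 14, 15, 3, 1, 16, 9, 4, 19, 13, 2, 0, 8, 18, 12, 7, 17, 11, 6, 10, 5]
[i] adj suffixes → lcp
  [1] 20/14 → 1 ('a')
  [2] 14/15 → 2 ('aa')
  [3] 15/3 → 5 ('aabbb')
  [4] 3/1 → 1 ('a')
  [5] 1/16 → 2 ('ab')
  [6] 16/9 → 4 ('abbb')
  [7] 9/4 → 6 ('abbbba')
  [8] 4/19 → 0 ('')
  [9] 19/13 → 2 ('ba')
  [10] 13/2 → 3 ('baa')
  [11] 2/0 → 2 ('ba')
  [12] 0/8 → 3 ('bab')
  [13] 8/18 → 1 ('b')
  [14] 18/12 → 3 ('bba')
  [15] 12/7 → 3 ('bba')
  [16] 7/17 → 2 ('bb')
  [17] 17/11 → 4 ('bbba')
  [18] 11/6 → 4 ('bbba')
  [19] 6/10 → 3 ('bbb')
  [20] 10/5 → 5 ('bbbba')

[0, 1, 2, 5, 1, 2, 4, 6, 0, 2, 3, 2, 3, 1, 3, 3, 2, 4, 4, 3, 5]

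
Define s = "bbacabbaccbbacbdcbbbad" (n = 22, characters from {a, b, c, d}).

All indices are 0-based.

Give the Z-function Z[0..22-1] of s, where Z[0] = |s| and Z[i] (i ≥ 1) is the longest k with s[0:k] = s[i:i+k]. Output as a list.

[22, 1, 0, 0, 0, 4, 1, 0, 0, 0, 4, 1, 0, 0, 1, 0, 0, 2, 3, 1, 0, 0]

Z[0]=22
i=1: outside box; Z[1]=1 grow→box=[1,2)
i=2: outside box; Z[2]=0
i=3: outside box; Z[3]=0
i=4: outside box; Z[4]=0
i=5: outside box; Z[5]=4 grow→box=[5,9)
i=6: min(r-i=3, Z[1]=1)=1; Z[6]=1
i=7: min(r-i=2, Z[2]=0)=0; Z[7]=0
i=8: min(r-i=1, Z[3]=0)=0; Z[8]=0
i=9: outside box; Z[9]=0
i=10: outside box; Z[10]=4 grow→box=[10,14)
i=11: min(r-i=3, Z[1]=1)=1; Z[11]=1
i=12: min(r-i=2, Z[2]=0)=0; Z[12]=0
i=13: min(r-i=1, Z[3]=0)=0; Z[13]=0
i=14: outside box; Z[14]=1 grow→box=[14,15)
i=15: outside box; Z[15]=0
i=16: outside box; Z[16]=0
i=17: outside box; Z[17]=2 grow→box=[17,19)
i=18: min(r-i=1, Z[1]=1)=1; Z[18]=3 grow→box=[18,21)
i=19: min(r-i=2, Z[1]=1)=1; Z[19]=1
i=20: min(r-i=1, Z[2]=0)=0; Z[20]=0
i=21: outside box; Z[21]=0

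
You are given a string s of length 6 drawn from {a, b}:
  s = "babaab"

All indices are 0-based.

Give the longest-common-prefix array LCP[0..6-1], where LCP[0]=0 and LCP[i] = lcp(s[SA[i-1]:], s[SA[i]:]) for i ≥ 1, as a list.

rank→(start, suffix):
  0 → (3, 'aab')
  1 → (4, 'ab')
  2 → (1, 'abaab')
  3 → (5, 'b')
  4 → (2, 'baab')
  5 → (0, 'babaab')

SA = [3, 4, 1, 5, 2, 0]
i: (SA[i-1],SA[i]) lcp shared
  1: (3,4) 1 'a'
  2: (4,1) 2 'ab'
  3: (1,5) 0 ''
  4: (5,2) 1 'b'
  5: (2,0) 2 'ba'

[0, 1, 2, 0, 1, 2]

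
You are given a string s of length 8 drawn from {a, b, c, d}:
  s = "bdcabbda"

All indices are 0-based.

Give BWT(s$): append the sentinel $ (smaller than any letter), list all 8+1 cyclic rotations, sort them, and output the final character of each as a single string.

adcab$dbb

rank  rotation   last
    0  $bdcabbda  a
    1  a$bdcabbd  d
    2  abbda$bdc  c
    3  bbda$bdca  a
    4  bda$bdcab  b
    5  bdcabbda$  $
    6  cabbda$bd  d
    7  da$bdcabb  b
    8  dcabbda$b  b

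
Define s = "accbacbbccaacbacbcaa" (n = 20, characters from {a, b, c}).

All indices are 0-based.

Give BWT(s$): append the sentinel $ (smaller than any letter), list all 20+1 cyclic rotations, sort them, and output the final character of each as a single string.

rank  rotation               last
    0  $accbacbbccaacbacbcaa  a
    1  a$accbacbbccaacbacbca  a
    2  aa$accbacbbccaacbacbc  c
    3  aacbacbcaa$accbacbbcc  c
    4  acbacbcaa$accbacbbcca  a
    5  acbbccaacbacbcaa$accb  b
    6  acbcaa$accbacbbccaacb  b
    7  accbacbbccaacbacbcaa$  $
    8  bacbbccaacbacbcaa$acc  c
    9  bacbcaa$accbacbbccaac  c
   10  bbccaacbacbcaa$accbac  c
   11  bcaa$accbacbbccaacbac  c
   12  bccaacbacbcaa$accbacb  b
   13  caa$accbacbbccaacbacb  b
   14  caacbacbcaa$accbacbbc  c
   15  cbacbbccaacbacbcaa$ac  c
   16  cbacbcaa$accbacbbccaa  a
   17  cbbccaacbacbcaa$accba  a
   18  cbcaa$accbacbbccaacba  a
   19  ccaacbacbcaa$accbacbb  b
   20  ccbacbbccaacbacbcaa$a  a

aaccabb$ccccbbccaaaba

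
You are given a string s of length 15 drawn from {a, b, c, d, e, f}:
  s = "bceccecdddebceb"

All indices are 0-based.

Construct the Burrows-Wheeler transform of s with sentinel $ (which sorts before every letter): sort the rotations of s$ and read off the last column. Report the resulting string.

rank  rotation          last
    0  $bceccecdddebceb  b
    1  b$bceccecdddebce  e
    2  bceb$bceccecddde  e
    3  bceccecdddebceb$  $
    4  ccecdddebceb$bce  e
    5  cdddebceb$bcecce  e
    6  ceb$bceccecdddeb  b
    7  ceccecdddebceb$b  b
    8  cecdddebceb$bcec  c
    9  dddebceb$bceccec  c
   10  ddebceb$bceccecd  d
   11  debceb$bceccecdd  d
   12  eb$bceccecdddebc  c
   13  ebceb$bceccecddd  d
   14  eccecdddebceb$bc  c
   15  ecdddebceb$bcecc  c

bee$eebbccddcdcc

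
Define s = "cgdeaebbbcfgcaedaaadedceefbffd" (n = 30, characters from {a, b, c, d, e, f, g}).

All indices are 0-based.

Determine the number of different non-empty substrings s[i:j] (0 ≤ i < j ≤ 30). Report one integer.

rank | idx | suffix
   0 |  16 | aaadedceefbffd
   1 |  17 | aadedceefbffd
   2 |  18 | adedceefbffd
   3 |   4 | aebbbcfgcaedaaadedceefbffd
   4 |  13 | aedaaadedceefbffd
   5 |   6 | bbbcfgcaedaaadedceefbffd
   6 |   7 | bbcfgcaedaaadedceefbffd
   7 |   8 | bcfgcaedaaadedceefbffd
   8 |  26 | bffd
   9 |  12 | caedaaadedceefbffd
  10 |  22 | ceefbffd
  11 |   9 | cfgcaedaaadedceefbffd
  12 |   0 | cgdeaebbbcfgcaedaaadedceefbffd
  13 |  29 | d
  14 |  15 | daaadedceefbffd
  15 |  21 | dceefbffd
  16 |   2 | deaebbbcfgcaedaaadedceefbffd
  17 |  19 | dedceefbffd
  18 |   3 | eaebbbcfgcaedaaadedceefbffd
  19 |   5 | ebbbcfgcaedaaadedceefbffd
  20 |  14 | edaaadedceefbffd
  21 |  20 | edceefbffd
  22 |  23 | eefbffd
  23 |  24 | efbffd
  24 |  25 | fbffd
  25 |  28 | fd
  26 |  27 | ffd
  27 |  10 | fgcaedaaadedceefbffd
  28 |  11 | gcaedaaadedceefbffd
  29 |   1 | gdeaebbbcfgcaedaaadedceefbffd

SA = [16, 17, 18, 4, 13, 6, 7, 8, 26, 12, 22, 9, 0, 29, 15, 21, 2, 19, 3, 5, 14, 20, 23, 24, 25, 28, 27, 10, 11, 1]
rank  pair      lcp
   1  s[16:],s[17:]  2  'aa'
   2  s[17:],s[18:]  1  'a'
   3  s[18:],s[4:]  1  'a'
   4  s[4:],s[13:]  2  'ae'
   5  s[13:],s[6:]  0  ''
   6  s[6:],s[7:]  2  'bb'
   7  s[7:],s[8:]  1  'b'
   8  s[8:],s[26:]  1  'b'
   9  s[26:],s[12:]  0  ''
  10  s[12:],s[22:]  1  'c'
  11  s[22:],s[9:]  1  'c'
  12  s[9:],s[0:]  1  'c'
  13  s[0:],s[29:]  0  ''
  14  s[29:],s[15:]  1  'd'
  15  s[15:],s[21:]  1  'd'
  16  s[21:],s[2:]  1  'd'
  17  s[2:],s[19:]  2  'de'
  18  s[19:],s[3:]  0  ''
  19  s[3:],s[5:]  1  'e'
  20  s[5:],s[14:]  1  'e'
  21  s[14:],s[20:]  2  'ed'
  22  s[20:],s[23:]  1  'e'
  23  s[23:],s[24:]  1  'e'
  24  s[24:],s[25:]  0  ''
  25  s[25:],s[28:]  1  'f'
  26  s[28:],s[27:]  1  'f'
  27  s[27:],s[10:]  1  'f'
  28  s[10:],s[11:]  0  ''
  29  s[11:],s[1:]  1  'g'

n(n+1)/2 = 30·31/2 = 465
Σ LCP = 0 + 2 + 1 + 1 + 2 + 0 + 2 + 1 + 1 + 0 + 1 + 1 + 1 + 0 + 1 + 1 + 1 + 2 + 0 + 1 + 1 + 2 + 1 + 1 + 0 + 1 + 1 + 1 + 0 + 1 = 28
distinct = 465 − 28 = 437

437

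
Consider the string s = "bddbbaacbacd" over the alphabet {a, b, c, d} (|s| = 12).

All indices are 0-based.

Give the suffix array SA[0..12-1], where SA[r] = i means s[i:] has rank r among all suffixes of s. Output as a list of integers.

[5, 6, 9, 4, 8, 3, 0, 7, 10, 11, 2, 1]

rank | idx | suffix
   0 |   5 | aacbacd
   1 |   6 | acbacd
   2 |   9 | acd
   3 |   4 | baacbacd
   4 |   8 | bacd
   5 |   3 | bbaacbacd
   6 |   0 | bddbbaacbacd
   7 |   7 | cbacd
   8 |  10 | cd
   9 |  11 | d
  10 |   2 | dbbaacbacd
  11 |   1 | ddbbaacbacd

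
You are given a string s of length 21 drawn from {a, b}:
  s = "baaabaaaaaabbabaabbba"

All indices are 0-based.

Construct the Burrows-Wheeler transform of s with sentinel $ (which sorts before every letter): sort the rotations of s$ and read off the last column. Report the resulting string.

abbaabaaababaaba$abbaa

rank  rotation                last
    0  $baaabaaaaaabbabaabbba  a
    1  a$baaabaaaaaabbabaabbb  b
    2  aaaaaabbabaabbba$baaab  b
    3  aaaaabbabaabbba$baaaba  a
    4  aaaabbabaabbba$baaabaa  a
    5  aaabaaaaaabbabaabbba$b  b
    6  aaabbabaabbba$baaabaaa  a
    7  aabaaaaaabbabaabbba$ba  a
    8  aabbabaabbba$baaabaaaa  a
    9  aabbba$baaabaaaaaabbab  b
   10  abaaaaaabbabaabbba$baa  a
   11  abaabbba$baaabaaaaaabb  b
   12  abbabaabbba$baaabaaaaa  a
   13  abbba$baaabaaaaaabbaba  a
   14  ba$baaabaaaaaabbabaabb  b
   15  baaaaaabbabaabbba$baaa  a
   16  baaabaaaaaabbabaabbba$  $
   17  baabbba$baaabaaaaaabba  a
   18  babaabbba$baaabaaaaaab  b
   19  bba$baaabaaaaaabbabaab  b
   20  bbabaabbba$baaabaaaaaa  a
   21  bbba$baaabaaaaaabbabaa  a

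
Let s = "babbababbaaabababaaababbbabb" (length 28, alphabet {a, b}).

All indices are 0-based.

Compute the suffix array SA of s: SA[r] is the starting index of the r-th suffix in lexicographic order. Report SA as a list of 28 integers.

sorted suffixes:
  #0 SA[0]=9  'aaabababaaababbbabb'
  #1 SA[1]=17  'aaababbbabb'
  #2 SA[2]=10  'aabababaaababbbabb'
  #3 SA[3]=18  'aababbbabb'
  #4 SA[4]=15  'abaaababbbabb'
  #5 SA[5]=13  'ababaaababbbabb'
  #6 SA[6]=11  'abababaaababbbabb'
  #7 SA[7]=4  'ababbaaabababaaababbbabb'
  #8 SA[8]=19  'ababbbabb'
  #9 SA[9]=25  'abb'
  #10 SA[10]=6  'abbaaabababaaababbbabb'
  #11 SA[11]=1  'abbababbaaabababaaababbbabb'
  #12 SA[12]=21  'abbbabb'
  #13 SA[13]=27  'b'
  #14 SA[14]=8  'baaabababaaababbbabb'
  #15 SA[15]=16  'baaababbbabb'
  #16 SA[16]=14  'babaaababbbabb'
  #17 SA[17]=12  'bababaaababbbabb'
  #18 SA[18]=3  'bababbaaabababaaababbbabb'
  #19 SA[19]=24  'babb'
  #20 SA[20]=5  'babbaaabababaaababbbabb'
  #21 SA[21]=0  'babbababbaaabababaaababbbabb'
  #22 SA[22]=20  'babbbabb'
  #23 SA[23]=26  'bb'
  #24 SA[24]=7  'bbaaabababaaababbbabb'
  #25 SA[25]=2  'bbababbaaabababaaababbbabb'
  #26 SA[26]=23  'bbabb'
  #27 SA[27]=22  'bbbabb'

[9, 17, 10, 18, 15, 13, 11, 4, 19, 25, 6, 1, 21, 27, 8, 16, 14, 12, 3, 24, 5, 0, 20, 26, 7, 2, 23, 22]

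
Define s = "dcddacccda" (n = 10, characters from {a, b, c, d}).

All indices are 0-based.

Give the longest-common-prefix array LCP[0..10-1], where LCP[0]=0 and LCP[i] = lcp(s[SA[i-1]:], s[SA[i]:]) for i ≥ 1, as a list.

[0, 1, 0, 2, 1, 2, 0, 2, 1, 1]

rank | idx | suffix
   0 |   9 | a
   1 |   4 | acccda
   2 |   5 | cccda
   3 |   6 | ccda
   4 |   7 | cda
   5 |   1 | cddacccda
   6 |   8 | da
   7 |   3 | dacccda
   8 |   0 | dcddacccda
   9 |   2 | ddacccda

SA = [9, 4, 5, 6, 7, 1, 8, 3, 0, 2]
i: (SA[i-1],SA[i]) lcp shared
  1: (9,4) 1 'a'
  2: (4,5) 0 ''
  3: (5,6) 2 'cc'
  4: (6,7) 1 'c'
  5: (7,1) 2 'cd'
  6: (1,8) 0 ''
  7: (8,3) 2 'da'
  8: (3,0) 1 'd'
  9: (0,2) 1 'd'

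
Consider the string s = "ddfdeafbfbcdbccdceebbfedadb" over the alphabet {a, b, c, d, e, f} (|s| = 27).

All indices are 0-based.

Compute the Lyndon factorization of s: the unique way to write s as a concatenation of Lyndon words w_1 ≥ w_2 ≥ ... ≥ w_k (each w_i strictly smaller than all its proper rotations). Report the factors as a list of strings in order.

emit factor 1: 'ddfde' (i=0, period=5)
emit factor 2: 'afbfbcdbccdceebbfed' (i=5, period=19)
emit factor 3: 'adb' (i=24, period=3)

["ddfde", "afbfbcdbccdceebbfed", "adb"]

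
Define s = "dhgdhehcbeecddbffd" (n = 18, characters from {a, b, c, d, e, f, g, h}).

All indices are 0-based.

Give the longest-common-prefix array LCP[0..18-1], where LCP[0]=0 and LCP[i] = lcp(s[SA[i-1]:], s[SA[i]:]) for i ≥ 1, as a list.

rank | idx | suffix
   0 |   8 | beecddbffd
   1 |  14 | bffd
   2 |   7 | cbeecddbffd
   3 |  11 | cddbffd
   4 |  17 | d
   5 |  13 | dbffd
   6 |  12 | ddbffd
   7 |   3 | dhehcbeecddbffd
   8 |   0 | dhgdhehcbeecddbffd
   9 |  10 | ecddbffd
  10 |   9 | eecddbffd
  11 |   5 | ehcbeecddbffd
  12 |  16 | fd
  13 |  15 | ffd
  14 |   2 | gdhehcbeecddbffd
  15 |   6 | hcbeecddbffd
  16 |   4 | hehcbeecddbffd
  17 |   1 | hgdhehcbeecddbffd

SA = [8, 14, 7, 11, 17, 13, 12, 3, 0, 10, 9, 5, 16, 15, 2, 6, 4, 1]
rank  pair      lcp
   1  s[8:],s[14:]  1  'b'
   2  s[14:],s[7:]  0  ''
   3  s[7:],s[11:]  1  'c'
   4  s[11:],s[17:]  0  ''
   5  s[17:],s[13:]  1  'd'
   6  s[13:],s[12:]  1  'd'
   7  s[12:],s[3:]  1  'd'
   8  s[3:],s[0:]  2  'dh'
   9  s[0:],s[10:]  0  ''
  10  s[10:],s[9:]  1  'e'
  11  s[9:],s[5:]  1  'e'
  12  s[5:],s[16:]  0  ''
  13  s[16:],s[15:]  1  'f'
  14  s[15:],s[2:]  0  ''
  15  s[2:],s[6:]  0  ''
  16  s[6:],s[4:]  1  'h'
  17  s[4:],s[1:]  1  'h'

[0, 1, 0, 1, 0, 1, 1, 1, 2, 0, 1, 1, 0, 1, 0, 0, 1, 1]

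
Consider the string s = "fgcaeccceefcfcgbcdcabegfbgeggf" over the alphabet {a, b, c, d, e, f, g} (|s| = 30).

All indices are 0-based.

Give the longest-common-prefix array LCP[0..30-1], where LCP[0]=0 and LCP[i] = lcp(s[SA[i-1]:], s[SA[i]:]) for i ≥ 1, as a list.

[0, 1, 0, 1, 1, 0, 2, 1, 2, 1, 1, 1, 1, 0, 0, 1, 1, 1, 2, 0, 1, 1, 2, 1, 0, 1, 1, 1, 2, 1]

rank | idx | suffix
   0 |  19 | abegfbgeggf
   1 |   3 | aeccceefcfcgbcdcabegfbgeggf
   2 |  15 | bcdcabegfbgeggf
   3 |  20 | begfbgeggf
   4 |  24 | bgeggf
   5 |  18 | cabegfbgeggf
   6 |   2 | caeccceefcfcgbcdcabegfbgeggf
   7 |   5 | ccceefcfcgbcdcabegfbgeggf
   8 |   6 | cceefcfcgbcdcabegfbgeggf
   9 |  16 | cdcabegfbgeggf
  10 |   7 | ceefcfcgbcdcabegfbgeggf
  11 |  11 | cfcgbcdcabegfbgeggf
  12 |  13 | cgbcdcabegfbgeggf
  13 |  17 | dcabegfbgeggf
  14 |   4 | eccceefcfcgbcdcabegfbgeggf
  15 |   8 | eefcfcgbcdcabegfbgeggf
  16 |   9 | efcfcgbcdcabegfbgeggf
  17 |  21 | egfbgeggf
  18 |  26 | eggf
  19 |  29 | f
  20 |  23 | fbgeggf
  21 |  10 | fcfcgbcdcabegfbgeggf
  22 |  12 | fcgbcdcabegfbgeggf
  23 |   0 | fgcaeccceefcfcgbcdcabegfbgeggf
  24 |  14 | gbcdcabegfbgeggf
  25 |   1 | gcaeccceefcfcgbcdcabegfbgeggf
  26 |  25 | geggf
  27 |  28 | gf
  28 |  22 | gfbgeggf
  29 |  27 | ggf

SA = [19, 3, 15, 20, 24, 18, 2, 5, 6, 16, 7, 11, 13, 17, 4, 8, 9, 21, 26, 29, 23, 10, 12, 0, 14, 1, 25, 28, 22, 27]
i: (SA[i-1],SA[i]) lcp shared
  1: (19,3) 1 'a'
  2: (3,15) 0 ''
  3: (15,20) 1 'b'
  4: (20,24) 1 'b'
  5: (24,18) 0 ''
  6: (18,2) 2 'ca'
  7: (2,5) 1 'c'
  8: (5,6) 2 'cc'
  9: (6,16) 1 'c'
  10: (16,7) 1 'c'
  11: (7,11) 1 'c'
  12: (11,13) 1 'c'
  13: (13,17) 0 ''
  14: (17,4) 0 ''
  15: (4,8) 1 'e'
  16: (8,9) 1 'e'
  17: (9,21) 1 'e'
  18: (21,26) 2 'eg'
  19: (26,29) 0 ''
  20: (29,23) 1 'f'
  21: (23,10) 1 'f'
  22: (10,12) 2 'fc'
  23: (12,0) 1 'f'
  24: (0,14) 0 ''
  25: (14,1) 1 'g'
  26: (1,25) 1 'g'
  27: (25,28) 1 'g'
  28: (28,22) 2 'gf'
  29: (22,27) 1 'g'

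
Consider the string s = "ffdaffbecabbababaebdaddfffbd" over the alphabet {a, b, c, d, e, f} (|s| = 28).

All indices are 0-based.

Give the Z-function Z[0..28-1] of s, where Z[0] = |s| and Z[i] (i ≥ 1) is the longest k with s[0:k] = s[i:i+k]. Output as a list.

[28, 1, 0, 0, 2, 1, 0, 0, 0, 0, 0, 0, 0, 0, 0, 0, 0, 0, 0, 0, 0, 0, 0, 2, 2, 1, 0, 0]

Z[0]=28
i=1: outside box; Z[1]=1 extend→box=[1,2)
i=2: outside box; Z[2]=0
i=3: outside box; Z[3]=0
i=4: outside box; Z[4]=2 extend→box=[4,6)
i=5: min(r-i=1, Z[1]=1)=1; Z[5]=1
i=6: outside box; Z[6]=0
i=7: outside box; Z[7]=0
i=8: outside box; Z[8]=0
i=9: outside box; Z[9]=0
i=10: outside box; Z[10]=0
i=11: outside box; Z[11]=0
i=12: outside box; Z[12]=0
i=13: outside box; Z[13]=0
i=14: outside box; Z[14]=0
i=15: outside box; Z[15]=0
i=16: outside box; Z[16]=0
i=17: outside box; Z[17]=0
i=18: outside box; Z[18]=0
i=19: outside box; Z[19]=0
i=20: outside box; Z[20]=0
i=21: outside box; Z[21]=0
i=22: outside box; Z[22]=0
i=23: outside box; Z[23]=2 extend→box=[23,25)
i=24: min(r-i=1, Z[1]=1)=1; Z[24]=2 extend→box=[24,26)
i=25: min(r-i=1, Z[1]=1)=1; Z[25]=1
i=26: outside box; Z[26]=0
i=27: outside box; Z[27]=0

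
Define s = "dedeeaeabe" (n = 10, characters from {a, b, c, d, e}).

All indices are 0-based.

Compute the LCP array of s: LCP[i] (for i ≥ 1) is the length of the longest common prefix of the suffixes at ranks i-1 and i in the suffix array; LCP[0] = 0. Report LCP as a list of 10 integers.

rank | idx | suffix
   0 |   7 | abe
   1 |   5 | aeabe
   2 |   8 | be
   3 |   0 | dedeeaeabe
   4 |   2 | deeaeabe
   5 |   9 | e
   6 |   6 | eabe
   7 |   4 | eaeabe
   8 |   1 | edeeaeabe
   9 |   3 | eeaeabe

SA = [7, 5, 8, 0, 2, 9, 6, 4, 1, 3]
[i] adj suffixes → lcp
  [1] 7/5 → 1 ('a')
  [2] 5/8 → 0 ('')
  [3] 8/0 → 0 ('')
  [4] 0/2 → 2 ('de')
  [5] 2/9 → 0 ('')
  [6] 9/6 → 1 ('e')
  [7] 6/4 → 2 ('ea')
  [8] 4/1 → 1 ('e')
  [9] 1/3 → 1 ('e')

[0, 1, 0, 0, 2, 0, 1, 2, 1, 1]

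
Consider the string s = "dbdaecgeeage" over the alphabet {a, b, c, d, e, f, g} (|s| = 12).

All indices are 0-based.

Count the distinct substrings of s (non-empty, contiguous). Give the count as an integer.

rank | idx | suffix
   0 |   3 | aecgeeage
   1 |   9 | age
   2 |   1 | bdaecgeeage
   3 |   5 | cgeeage
   4 |   2 | daecgeeage
   5 |   0 | dbdaecgeeage
   6 |  11 | e
   7 |   8 | eage
   8 |   4 | ecgeeage
   9 |   7 | eeage
  10 |  10 | ge
  11 |   6 | geeage

SA = [3, 9, 1, 5, 2, 0, 11, 8, 4, 7, 10, 6]
i: (SA[i-1],SA[i]) lcp shared
  1: (3,9) 1 'a'
  2: (9,1) 0 ''
  3: (1,5) 0 ''
  4: (5,2) 0 ''
  5: (2,0) 1 'd'
  6: (0,11) 0 ''
  7: (11,8) 1 'e'
  8: (8,4) 1 'e'
  9: (4,7) 1 'e'
  10: (7,10) 0 ''
  11: (10,6) 2 'ge'

n(n+1)/2 = 12·13/2 = 78
Σ LCP = 0 + 1 + 0 + 0 + 0 + 1 + 0 + 1 + 1 + 1 + 0 + 2 = 7
distinct = 78 − 7 = 71

71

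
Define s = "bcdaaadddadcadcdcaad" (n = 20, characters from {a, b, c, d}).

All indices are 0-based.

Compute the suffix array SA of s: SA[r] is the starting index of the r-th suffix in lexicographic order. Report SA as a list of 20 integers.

rank→(start, suffix):
  0 → (3, 'aaadddadcadcdcaad')
  1 → (17, 'aad')
  2 → (4, 'aadddadcadcdcaad')
  3 → (18, 'ad')
  4 → (9, 'adcadcdcaad')
  5 → (12, 'adcdcaad')
  6 → (5, 'adddadcadcdcaad')
  7 → (0, 'bcdaaadddadcadcdcaad')
  8 → (16, 'caad')
  9 → (11, 'cadcdcaad')
  10 → (1, 'cdaaadddadcadcdcaad')
  11 → (14, 'cdcaad')
  12 → (19, 'd')
  13 → (2, 'daaadddadcadcdcaad')
  14 → (8, 'dadcadcdcaad')
  15 → (15, 'dcaad')
  16 → (10, 'dcadcdcaad')
  17 → (13, 'dcdcaad')
  18 → (7, 'ddadcadcdcaad')
  19 → (6, 'dddadcadcdcaad')

[3, 17, 4, 18, 9, 12, 5, 0, 16, 11, 1, 14, 19, 2, 8, 15, 10, 13, 7, 6]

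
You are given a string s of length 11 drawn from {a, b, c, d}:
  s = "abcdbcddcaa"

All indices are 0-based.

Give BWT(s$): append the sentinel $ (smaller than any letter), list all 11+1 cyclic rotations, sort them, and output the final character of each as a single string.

rank  rotation      last
    0  $abcdbcddcaa  a
    1  a$abcdbcddca  a
    2  aa$abcdbcddc  c
    3  abcdbcddcaa$  $
    4  bcdbcddcaa$a  a
    5  bcddcaa$abcd  d
    6  caa$abcdbcdd  d
    7  cdbcddcaa$ab  b
    8  cddcaa$abcdb  b
    9  dbcddcaa$abc  c
   10  dcaa$abcdbcd  d
   11  ddcaa$abcdbc  c

aac$addbbcdc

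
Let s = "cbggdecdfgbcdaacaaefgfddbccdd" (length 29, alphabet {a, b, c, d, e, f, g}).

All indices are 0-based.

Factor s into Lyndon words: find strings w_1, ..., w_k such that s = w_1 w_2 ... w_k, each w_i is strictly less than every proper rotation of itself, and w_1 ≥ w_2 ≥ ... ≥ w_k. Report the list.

emit factor 1: 'c' (i=0, period=1)
emit factor 2: 'bggdecdfg' (i=1, period=9)
emit factor 3: 'bcd' (i=10, period=3)
emit factor 4: 'aacaaefgfddbccdd' (i=13, period=16)

["c", "bggdecdfg", "bcd", "aacaaefgfddbccdd"]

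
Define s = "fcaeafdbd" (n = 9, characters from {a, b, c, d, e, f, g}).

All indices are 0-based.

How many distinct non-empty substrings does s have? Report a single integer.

42

rank | idx | suffix
   0 |   2 | aeafdbd
   1 |   4 | afdbd
   2 |   7 | bd
   3 |   1 | caeafdbd
   4 |   8 | d
   5 |   6 | dbd
   6 |   3 | eafdbd
   7 |   0 | fcaeafdbd
   8 |   5 | fdbd

SA = [2, 4, 7, 1, 8, 6, 3, 0, 5]
[i] adj suffixes → lcp
  [1] 2/4 → 1 ('a')
  [2] 4/7 → 0 ('')
  [3] 7/1 → 0 ('')
  [4] 1/8 → 0 ('')
  [5] 8/6 → 1 ('d')
  [6] 6/3 → 0 ('')
  [7] 3/0 → 0 ('')
  [8] 0/5 → 1 ('f')

n(n+1)/2 = 9·10/2 = 45
Σ LCP = 0 + 1 + 0 + 0 + 0 + 1 + 0 + 0 + 1 = 3
distinct = 45 − 3 = 42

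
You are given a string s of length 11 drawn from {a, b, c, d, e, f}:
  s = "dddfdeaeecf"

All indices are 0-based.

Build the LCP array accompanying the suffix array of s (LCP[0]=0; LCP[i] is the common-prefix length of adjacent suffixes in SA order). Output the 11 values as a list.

[0, 0, 0, 2, 1, 1, 0, 1, 1, 0, 1]

sorted suffixes:
  #0 SA[0]=6  'aeecf'
  #1 SA[1]=9  'cf'
  #2 SA[2]=0  'dddfdeaeecf'
  #3 SA[3]=1  'ddfdeaeecf'
  #4 SA[4]=4  'deaeecf'
  #5 SA[5]=2  'dfdeaeecf'
  #6 SA[6]=5  'eaeecf'
  #7 SA[7]=8  'ecf'
  #8 SA[8]=7  'eecf'
  #9 SA[9]=10  'f'
  #10 SA[10]=3  'fdeaeecf'

SA = [6, 9, 0, 1, 4, 2, 5, 8, 7, 10, 3]
[i] adj suffixes → lcp
  [1] 6/9 → 0 ('')
  [2] 9/0 → 0 ('')
  [3] 0/1 → 2 ('dd')
  [4] 1/4 → 1 ('d')
  [5] 4/2 → 1 ('d')
  [6] 2/5 → 0 ('')
  [7] 5/8 → 1 ('e')
  [8] 8/7 → 1 ('e')
  [9] 7/10 → 0 ('')
  [10] 10/3 → 1 ('f')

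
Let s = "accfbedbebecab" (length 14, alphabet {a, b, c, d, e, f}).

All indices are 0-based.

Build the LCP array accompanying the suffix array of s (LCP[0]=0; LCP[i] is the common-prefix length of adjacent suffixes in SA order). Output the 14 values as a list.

sorted suffixes:
  #0 SA[0]=12  'ab'
  #1 SA[1]=0  'accfbedbebecab'
  #2 SA[2]=13  'b'
  #3 SA[3]=7  'bebecab'
  #4 SA[4]=9  'becab'
  #5 SA[5]=4  'bedbebecab'
  #6 SA[6]=11  'cab'
  #7 SA[7]=1  'ccfbedbebecab'
  #8 SA[8]=2  'cfbedbebecab'
  #9 SA[9]=6  'dbebecab'
  #10 SA[10]=8  'ebecab'
  #11 SA[11]=10  'ecab'
  #12 SA[12]=5  'edbebecab'
  #13 SA[13]=3  'fbedbebecab'

SA = [12, 0, 13, 7, 9, 4, 11, 1, 2, 6, 8, 10, 5, 3]
i: (SA[i-1],SA[i]) lcp shared
  1: (12,0) 1 'a'
  2: (0,13) 0 ''
  3: (13,7) 1 'b'
  4: (7,9) 2 'be'
  5: (9,4) 2 'be'
  6: (4,11) 0 ''
  7: (11,1) 1 'c'
  8: (1,2) 1 'c'
  9: (2,6) 0 ''
  10: (6,8) 0 ''
  11: (8,10) 1 'e'
  12: (10,5) 1 'e'
  13: (5,3) 0 ''

[0, 1, 0, 1, 2, 2, 0, 1, 1, 0, 0, 1, 1, 0]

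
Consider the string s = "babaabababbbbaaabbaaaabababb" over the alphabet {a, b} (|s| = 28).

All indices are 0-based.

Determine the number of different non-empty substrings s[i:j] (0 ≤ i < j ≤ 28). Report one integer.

rank→(start, suffix):
  0 → (18, 'aaaabababb')
  1 → (19, 'aaabababb')
  2 → (13, 'aaabbaaaabababb')
  3 → (20, 'aabababb')
  4 → (3, 'aabababbbbaaabbaaaabababb')
  5 → (14, 'aabbaaaabababb')
  6 → (1, 'abaabababbbbaaabbaaaabababb')
  7 → (21, 'abababb')
  8 → (4, 'abababbbbaaabbaaaabababb')
  9 → (23, 'ababb')
  10 → (6, 'ababbbbaaabbaaaabababb')
  11 → (25, 'abb')
  12 → (15, 'abbaaaabababb')
  13 → (8, 'abbbbaaabbaaaabababb')
  14 → (27, 'b')
  15 → (17, 'baaaabababb')
  16 → (12, 'baaabbaaaabababb')
  17 → (2, 'baabababbbbaaabbaaaabababb')
  18 → (0, 'babaabababbbbaaabbaaaabababb')
  19 → (22, 'bababb')
  20 → (5, 'bababbbbaaabbaaaabababb')
  21 → (24, 'babb')
  22 → (7, 'babbbbaaabbaaaabababb')
  23 → (26, 'bb')
  24 → (16, 'bbaaaabababb')
  25 → (11, 'bbaaabbaaaabababb')
  26 → (10, 'bbbaaabbaaaabababb')
  27 → (9, 'bbbbaaabbaaaabababb')

SA = [18, 19, 13, 20, 3, 14, 1, 21, 4, 23, 6, 25, 15, 8, 27, 17, 12, 2, 0, 22, 5, 24, 7, 26, 16, 11, 10, 9]
rank  pair      lcp
   1  s[18:],s[19:]  3  'aaa'
   2  s[19:],s[13:]  4  'aaab'
   3  s[13:],s[20:]  2  'aa'
   4  s[20:],s[3:]  8  'aabababb'
   5  s[3:],s[14:]  3  'aab'
   6  s[14:],s[1:]  1  'a'
   7  s[1:],s[21:]  3  'aba'
   8  s[21:],s[4:]  7  'abababb'
   9  s[4:],s[23:]  4  'abab'
  10  s[23:],s[6:]  5  'ababb'
  11  s[6:],s[25:]  2  'ab'
  12  s[25:],s[15:]  3  'abb'
  13  s[15:],s[8:]  3  'abb'
  14  s[8:],s[27:]  0  ''
  15  s[27:],s[17:]  1  'b'
  16  s[17:],s[12:]  4  'baaa'
  17  s[12:],s[2:]  3  'baa'
  18  s[2:],s[0:]  2  'ba'
  19  s[0:],s[22:]  4  'baba'
  20  s[22:],s[5:]  6  'bababb'
  21  s[5:],s[24:]  3  'bab'
  22  s[24:],s[7:]  4  'babb'
  23  s[7:],s[26:]  1  'b'
  24  s[26:],s[16:]  2  'bb'
  25  s[16:],s[11:]  5  'bbaaa'
  26  s[11:],s[10:]  2  'bb'
  27  s[10:],s[9:]  3  'bbb'

n(n+1)/2 = 28·29/2 = 406
Σ LCP = 0 + 3 + 4 + 2 + 8 + 3 + 1 + 3 + 7 + 4 + 5 + 2 + 3 + 3 + 0 + 1 + 4 + 3 + 2 + 4 + 6 + 3 + 4 + 1 + 2 + 5 + 2 + 3 = 88
distinct = 406 − 88 = 318

318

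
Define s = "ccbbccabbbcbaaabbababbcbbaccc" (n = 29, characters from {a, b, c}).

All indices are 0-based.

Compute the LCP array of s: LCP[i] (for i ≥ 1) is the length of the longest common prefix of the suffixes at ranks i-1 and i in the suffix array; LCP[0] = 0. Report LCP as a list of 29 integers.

[0, 2, 1, 2, 3, 3, 1, 0, 2, 3, 2, 1, 3, 2, 2, 4, 3, 1, 3, 2, 0, 1, 1, 2, 3, 1, 2, 2, 2]

sorted suffixes:
  #0 SA[0]=12  'aaabbababbcbbaccc'
  #1 SA[1]=13  'aabbababbcbbaccc'
  #2 SA[2]=17  'ababbcbbaccc'
  #3 SA[3]=14  'abbababbcbbaccc'
  #4 SA[4]=6  'abbbcbaaabbababbcbbaccc'
  #5 SA[5]=19  'abbcbbaccc'
  #6 SA[6]=25  'accc'
  #7 SA[7]=11  'baaabbababbcbbaccc'
  #8 SA[8]=16  'bababbcbbaccc'
  #9 SA[9]=18  'babbcbbaccc'
  #10 SA[10]=24  'baccc'
  #11 SA[11]=15  'bbababbcbbaccc'
  #12 SA[12]=23  'bbaccc'
  #13 SA[13]=7  'bbbcbaaabbababbcbbaccc'
  #14 SA[14]=8  'bbcbaaabbababbcbbaccc'
  #15 SA[15]=20  'bbcbbaccc'
  #16 SA[16]=2  'bbccabbbcbaaabbababbcbbaccc'
  #17 SA[17]=9  'bcbaaabbababbcbbaccc'
  #18 SA[18]=21  'bcbbaccc'
  #19 SA[19]=3  'bccabbbcbaaabbababbcbbaccc'
  #20 SA[20]=28  'c'
  #21 SA[21]=5  'cabbbcbaaabbababbcbbaccc'
  #22 SA[22]=10  'cbaaabbababbcbbaccc'
  #23 SA[23]=22  'cbbaccc'
  #24 SA[24]=1  'cbbccabbbcbaaabbababbcbbaccc'
  #25 SA[25]=27  'cc'
  #26 SA[26]=4  'ccabbbcbaaabbababbcbbaccc'
  #27 SA[27]=0  'ccbbccabbbcbaaabbababbcbbaccc'
  #28 SA[28]=26  'ccc'

SA = [12, 13, 17, 14, 6, 19, 25, 11, 16, 18, 24, 15, 23, 7, 8, 20, 2, 9, 21, 3, 28, 5, 10, 22, 1, 27, 4, 0, 26]
[i] adj suffixes → lcp
  [1] 12/13 → 2 ('aa')
  [2] 13/17 → 1 ('a')
  [3] 17/14 → 2 ('ab')
  [4] 14/6 → 3 ('abb')
  [5] 6/19 → 3 ('abb')
  [6] 19/25 → 1 ('a')
  [7] 25/11 → 0 ('')
  [8] 11/16 → 2 ('ba')
  [9] 16/18 → 3 ('bab')
  [10] 18/24 → 2 ('ba')
  [11] 24/15 → 1 ('b')
  [12] 15/23 → 3 ('bba')
  [13] 23/7 → 2 ('bb')
  [14] 7/8 → 2 ('bb')
  [15] 8/20 → 4 ('bbcb')
  [16] 20/2 → 3 ('bbc')
  [17] 2/9 → 1 ('b')
  [18] 9/21 → 3 ('bcb')
  [19] 21/3 → 2 ('bc')
  [20] 3/28 → 0 ('')
  [21] 28/5 → 1 ('c')
  [22] 5/10 → 1 ('c')
  [23] 10/22 → 2 ('cb')
  [24] 22/1 → 3 ('cbb')
  [25] 1/27 → 1 ('c')
  [26] 27/4 → 2 ('cc')
  [27] 4/0 → 2 ('cc')
  [28] 0/26 → 2 ('cc')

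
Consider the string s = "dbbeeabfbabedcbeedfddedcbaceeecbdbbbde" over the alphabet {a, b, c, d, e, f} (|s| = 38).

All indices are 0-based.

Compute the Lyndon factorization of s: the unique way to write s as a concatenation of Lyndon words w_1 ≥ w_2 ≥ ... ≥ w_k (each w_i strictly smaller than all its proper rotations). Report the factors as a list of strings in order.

["d", "bbee", "abfb", "abedcbeedfddedcbaceeecbdbbbde"]

emit factor 1: 'd' (i=0, period=1)
emit factor 2: 'bbee' (i=1, period=4)
emit factor 3: 'abfb' (i=5, period=4)
emit factor 4: 'abedcbeedfddedcbaceeecbdbbbde' (i=9, period=29)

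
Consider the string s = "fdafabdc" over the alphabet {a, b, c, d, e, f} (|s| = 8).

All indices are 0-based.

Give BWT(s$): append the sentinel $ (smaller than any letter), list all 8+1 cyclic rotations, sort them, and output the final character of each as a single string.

rank  rotation   last
    0  $fdafabdc  c
    1  abdc$fdaf  f
    2  afabdc$fd  d
    3  bdc$fdafa  a
    4  c$fdafabd  d
    5  dafabdc$f  f
    6  dc$fdafab  b
    7  fabdc$fda  a
    8  fdafabdc$  $

cfdadfba$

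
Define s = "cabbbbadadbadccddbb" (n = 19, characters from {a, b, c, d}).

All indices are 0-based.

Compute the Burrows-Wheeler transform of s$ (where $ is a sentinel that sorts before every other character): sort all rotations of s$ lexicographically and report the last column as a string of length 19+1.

rank  rotation              last
    0  $cabbbbadadbadccddbb  b
    1  abbbbadadbadccddbb$c  c
    2  adadbadccddbb$cabbbb  b
    3  adbadccddbb$cabbbbad  d
    4  adccddbb$cabbbbadadb  b
    5  b$cabbbbadadbadccddb  b
    6  badadbadccddbb$cabbb  b
    7  badccddbb$cabbbbadad  d
    8  bb$cabbbbadadbadccdd  d
    9  bbadadbadccddbb$cabb  b
   10  bbbadadbadccddbb$cab  b
   11  bbbbadadbadccddbb$ca  a
   12  cabbbbadadbadccddbb$  $
   13  ccddbb$cabbbbadadbad  d
   14  cddbb$cabbbbadadbadc  c
   15  dadbadccddbb$cabbbba  a
   16  dbadccddbb$cabbbbada  a
   17  dbb$cabbbbadadbadccd  d
   18  dccddbb$cabbbbadadba  a
   19  ddbb$cabbbbadadbadcc  c

bcbdbbbddbba$dcaadac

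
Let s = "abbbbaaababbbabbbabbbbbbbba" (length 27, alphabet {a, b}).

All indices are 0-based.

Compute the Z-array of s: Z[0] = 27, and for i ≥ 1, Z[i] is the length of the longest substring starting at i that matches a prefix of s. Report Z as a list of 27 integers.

Z[0]=27
i=1: outside box; Z[1]=0
i=2: outside box; Z[2]=0
i=3: outside box; Z[3]=0
i=4: outside box; Z[4]=0
i=5: outside box; Z[5]=1 extend→box=[5,6)
i=6: outside box; Z[6]=1 extend→box=[6,7)
i=7: outside box; Z[7]=2 extend→box=[7,9)
i=8: min(r-i=1, Z[1]=0)=0; Z[8]=0
i=9: outside box; Z[9]=4 extend→box=[9,13)
i=10: min(r-i=3, Z[1]=0)=0; Z[10]=0
i=11: min(r-i=2, Z[2]=0)=0; Z[11]=0
i=12: min(r-i=1, Z[3]=0)=0; Z[12]=0
i=13: outside box; Z[13]=4 extend→box=[13,17)
i=14: min(r-i=3, Z[1]=0)=0; Z[14]=0
i=15: min(r-i=2, Z[2]=0)=0; Z[15]=0
i=16: min(r-i=1, Z[3]=0)=0; Z[16]=0
i=17: outside box; Z[17]=5 extend→box=[17,22)
i=18: min(r-i=4, Z[1]=0)=0; Z[18]=0
i=19: min(r-i=3, Z[2]=0)=0; Z[19]=0
i=20: min(r-i=2, Z[3]=0)=0; Z[20]=0
i=21: min(r-i=1, Z[4]=0)=0; Z[21]=0
i=22: outside box; Z[22]=0
i=23: outside box; Z[23]=0
i=24: outside box; Z[24]=0
i=25: outside box; Z[25]=0
i=26: outside box; Z[26]=1 extend→box=[26,27)

[27, 0, 0, 0, 0, 1, 1, 2, 0, 4, 0, 0, 0, 4, 0, 0, 0, 5, 0, 0, 0, 0, 0, 0, 0, 0, 1]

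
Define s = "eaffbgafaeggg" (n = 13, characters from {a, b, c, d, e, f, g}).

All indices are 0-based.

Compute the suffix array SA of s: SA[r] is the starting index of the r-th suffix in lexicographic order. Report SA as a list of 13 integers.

[8, 6, 1, 4, 0, 9, 7, 3, 2, 12, 5, 11, 10]

rank | idx | suffix
   0 |   8 | aeggg
   1 |   6 | afaeggg
   2 |   1 | affbgafaeggg
   3 |   4 | bgafaeggg
   4 |   0 | eaffbgafaeggg
   5 |   9 | eggg
   6 |   7 | faeggg
   7 |   3 | fbgafaeggg
   8 |   2 | ffbgafaeggg
   9 |  12 | g
  10 |   5 | gafaeggg
  11 |  11 | gg
  12 |  10 | ggg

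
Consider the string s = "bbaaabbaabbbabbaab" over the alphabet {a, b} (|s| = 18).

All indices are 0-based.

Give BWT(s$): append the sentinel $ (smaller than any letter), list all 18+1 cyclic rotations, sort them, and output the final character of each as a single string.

bbbababaaabbbb$aaba

rank  rotation             last
    0  $bbaaabbaabbbabbaab  b
    1  aaabbaabbbabbaab$bb  b
    2  aab$bbaaabbaabbbabb  b
    3  aabbaabbbabbaab$bba  a
    4  aabbbabbaab$bbaaabb  b
    5  ab$bbaaabbaabbbabba  a
    6  abbaab$bbaaabbaabbb  b
    7  abbaabbbabbaab$bbaa  a
    8  abbbabbaab$bbaaabba  a
    9  b$bbaaabbaabbbabbaa  a
   10  baaabbaabbbabbaab$b  b
   11  baab$bbaaabbaabbbab  b
   12  baabbbabbaab$bbaaab  b
   13  babbaab$bbaaabbaabb  b
   14  bbaaabbaabbbabbaab$  $
   15  bbaab$bbaaabbaabbba  a
   16  bbaabbbabbaab$bbaaa  a
   17  bbabbaab$bbaaabbaab  b
   18  bbbabbaab$bbaaabbaa  a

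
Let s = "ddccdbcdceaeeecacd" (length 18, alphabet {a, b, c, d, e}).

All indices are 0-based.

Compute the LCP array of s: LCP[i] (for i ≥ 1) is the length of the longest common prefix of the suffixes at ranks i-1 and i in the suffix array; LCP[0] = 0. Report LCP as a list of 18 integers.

rank | idx | suffix
   0 |  15 | acd
   1 |  10 | aeeecacd
   2 |   5 | bcdceaeeecacd
   3 |  14 | cacd
   4 |   2 | ccdbcdceaeeecacd
   5 |  16 | cd
   6 |   3 | cdbcdceaeeecacd
   7 |   6 | cdceaeeecacd
   8 |   8 | ceaeeecacd
   9 |  17 | d
  10 |   4 | dbcdceaeeecacd
  11 |   1 | dccdbcdceaeeecacd
  12 |   7 | dceaeeecacd
  13 |   0 | ddccdbcdceaeeecacd
  14 |   9 | eaeeecacd
  15 |  13 | ecacd
  16 |  12 | eecacd
  17 |  11 | eeecacd

SA = [15, 10, 5, 14, 2, 16, 3, 6, 8, 17, 4, 1, 7, 0, 9, 13, 12, 11]
[i] adj suffixes → lcp
  [1] 15/10 → 1 ('a')
  [2] 10/5 → 0 ('')
  [3] 5/14 → 0 ('')
  [4] 14/2 → 1 ('c')
  [5] 2/16 → 1 ('c')
  [6] 16/3 → 2 ('cd')
  [7] 3/6 → 2 ('cd')
  [8] 6/8 → 1 ('c')
  [9] 8/17 → 0 ('')
  [10] 17/4 → 1 ('d')
  [11] 4/1 → 1 ('d')
  [12] 1/7 → 2 ('dc')
  [13] 7/0 → 1 ('d')
  [14] 0/9 → 0 ('')
  [15] 9/13 → 1 ('e')
  [16] 13/12 → 1 ('e')
  [17] 12/11 → 2 ('ee')

[0, 1, 0, 0, 1, 1, 2, 2, 1, 0, 1, 1, 2, 1, 0, 1, 1, 2]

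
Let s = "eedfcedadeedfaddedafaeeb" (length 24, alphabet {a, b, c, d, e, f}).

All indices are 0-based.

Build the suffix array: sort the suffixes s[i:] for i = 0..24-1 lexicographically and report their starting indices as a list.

[13, 7, 20, 18, 23, 4, 6, 17, 14, 15, 8, 11, 2, 22, 5, 16, 10, 1, 21, 9, 0, 12, 19, 3]

rank | idx | suffix
   0 |  13 | addedafaeeb
   1 |   7 | adeedfaddedafaeeb
   2 |  20 | aeeb
   3 |  18 | afaeeb
   4 |  23 | b
   5 |   4 | cedadeedfaddedafaeeb
   6 |   6 | dadeedfaddedafaeeb
   7 |  17 | dafaeeb
   8 |  14 | ddedafaeeb
   9 |  15 | dedafaeeb
  10 |   8 | deedfaddedafaeeb
  11 |  11 | dfaddedafaeeb
  12 |   2 | dfcedadeedfaddedafaeeb
  13 |  22 | eb
  14 |   5 | edadeedfaddedafaeeb
  15 |  16 | edafaeeb
  16 |  10 | edfaddedafaeeb
  17 |   1 | edfcedadeedfaddedafaeeb
  18 |  21 | eeb
  19 |   9 | eedfaddedafaeeb
  20 |   0 | eedfcedadeedfaddedafaeeb
  21 |  12 | faddedafaeeb
  22 |  19 | faeeb
  23 |   3 | fcedadeedfaddedafaeeb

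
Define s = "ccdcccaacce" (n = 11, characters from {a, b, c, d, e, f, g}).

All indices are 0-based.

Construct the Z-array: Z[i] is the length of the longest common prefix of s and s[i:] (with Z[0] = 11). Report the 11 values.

[11, 1, 0, 2, 2, 1, 0, 0, 2, 1, 0]

Z[0]=11
i=1: outside box; Z[1]=1 scan→box=[1,2)
i=2: outside box; Z[2]=0
i=3: outside box; Z[3]=2 scan→box=[3,5)
i=4: min(r-i=1, Z[1]=1)=1; Z[4]=2 scan→box=[4,6)
i=5: min(r-i=1, Z[1]=1)=1; Z[5]=1
i=6: outside box; Z[6]=0
i=7: outside box; Z[7]=0
i=8: outside box; Z[8]=2 scan→box=[8,10)
i=9: min(r-i=1, Z[1]=1)=1; Z[9]=1
i=10: outside box; Z[10]=0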